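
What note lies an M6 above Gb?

A sixth above G lands on the letter E.
A major sixth spans 9 semitones, so Gb moves to pitch class 3. On the letter E that is Eb.

Eb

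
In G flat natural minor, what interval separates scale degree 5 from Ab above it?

perfect fifth

Scale degree 5 of Gb natural minor is Db.
Db up to Ab: letters D→A make it a fifth; 7 semitones makes it perfect.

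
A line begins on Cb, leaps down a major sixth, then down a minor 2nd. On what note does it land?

A major sixth down from Cb is Ebb (letter E, 9 semitones down).
A minor second down from Ebb is Db (letter D, 1 semitone down).

Db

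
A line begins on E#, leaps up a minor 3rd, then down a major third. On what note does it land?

A minor third up from E# is G# (letter G, 3 semitones up).
A major third down from G# is E (letter E, 4 semitones down).

E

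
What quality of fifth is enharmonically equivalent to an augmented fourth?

diminished

An augmented fourth spans 6 semitones.
A fifth spanning 6 semitones is diminished (the perfect fifth is 7).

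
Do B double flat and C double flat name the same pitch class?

Two spellings are enharmonically equivalent only if they share a pitch class.
Here Bbb → 9, Cbb → 10; 9 ≠ 10, so they are not.

No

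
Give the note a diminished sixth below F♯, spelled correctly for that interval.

A##

A sixth below F lands on the letter A.
A diminished sixth spans 7 semitones, so F# moves to pitch class 11. On the letter A that is A##.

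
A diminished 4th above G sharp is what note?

C

A fourth above G lands on the letter C.
A diminished fourth spans 4 semitones, so G# moves to pitch class 0. On the letter C that is C.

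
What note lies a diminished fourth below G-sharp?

A fourth below G lands on the letter D.
A diminished fourth spans 4 semitones, so G# moves to pitch class 4. On the letter D that is D##.

D##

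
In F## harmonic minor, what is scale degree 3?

A#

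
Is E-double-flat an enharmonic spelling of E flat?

No

Two spellings are enharmonically equivalent only if they share a pitch class.
Here Ebb → 2, Eb → 3; 2 ≠ 3, so they are not.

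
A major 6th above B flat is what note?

G

A sixth above B lands on the letter G.
A major sixth spans 9 semitones, so Bb moves to pitch class 7. On the letter G that is G.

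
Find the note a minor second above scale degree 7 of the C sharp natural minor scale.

Scale degree 7 of C# natural minor is B.
A minor second (1 semitone) above B lands on the letter C, giving C.

C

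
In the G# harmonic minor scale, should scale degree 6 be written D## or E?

Each scale degree takes a distinct letter name. Degree 6 of a scale on G must use the letter E.
E and D## are enharmonically the same pitch, but only E uses the letter E, so it is the correct spelling here.

E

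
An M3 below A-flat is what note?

Fb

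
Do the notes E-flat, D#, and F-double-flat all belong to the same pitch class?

Yes

Eb = pitch class 3 and D# = pitch class 3 and Fbb = pitch class 3 — the same pitch class, so they are enharmonic equivalents.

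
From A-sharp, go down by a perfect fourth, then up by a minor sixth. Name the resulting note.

A perfect fourth down from A# is E# (letter E, 5 semitones down).
A minor sixth up from E# is C# (letter C, 8 semitones up).

C#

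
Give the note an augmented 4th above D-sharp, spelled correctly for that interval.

D up a perfect fourth is G, so the target letter is G.
From D#, an augmented fourth is 6 semitones up: G##.

G##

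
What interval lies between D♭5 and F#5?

The letter names run D→F, a span of 2 letter steps, so the interval is some kind of third.
Db to F# is 5 semitones. A major third is 4, so 5 makes it augmented.

augmented third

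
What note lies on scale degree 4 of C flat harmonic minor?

Fb

Degree 4 takes the letter 3 steps above C, which is F.
In harmonic minor, degree 4 sits 5 semitones above the tonic. Cb + 5 semitones is pitch class 4, spelled on F as Fb.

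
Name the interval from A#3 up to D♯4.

perfect fourth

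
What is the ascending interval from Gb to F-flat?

minor seventh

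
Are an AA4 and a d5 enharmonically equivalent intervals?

A doubly augmented fourth spans 7 semitones; a diminished fifth spans 6.
The spans differ, so they are not enharmonic equivalents.

No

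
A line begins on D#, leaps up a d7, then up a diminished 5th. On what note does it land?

Gb

A diminished seventh up from D# is C (letter C, 9 semitones up).
A diminished fifth up from C is Gb (letter G, 6 semitones up).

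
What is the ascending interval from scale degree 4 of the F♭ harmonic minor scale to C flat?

Scale degree 4 of Fb harmonic minor is Bbb.
Bbb up to Cb: letters B→C make it a second; 2 semitones makes it major.

major second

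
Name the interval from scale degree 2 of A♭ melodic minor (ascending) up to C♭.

minor second

Scale degree 2 of Ab melodic minor (ascending) is Bb.
Bb up to Cb: letters B→C make it a second; 1 semitone makes it minor.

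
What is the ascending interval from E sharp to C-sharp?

The letter names run E→C, a span of 5 letter steps, so the interval is some kind of sixth.
E# to C# is 8 semitones. A major sixth is 9, so 8 makes it minor.

minor sixth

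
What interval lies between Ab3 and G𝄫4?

Counting letters A–B–C–D–E–F–G gives a seventh.
Ab→Gbb = 9 semitones, 2 narrower than the major seventh (11), so diminished.

diminished seventh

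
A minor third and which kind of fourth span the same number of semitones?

A minor third spans 3 semitones.
A fourth spanning 3 semitones is doubly diminished (the perfect fourth is 5).

doubly diminished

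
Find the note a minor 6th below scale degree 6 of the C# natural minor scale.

Scale degree 6 of C# natural minor is A.
A minor sixth (8 semitones) below A lands on the letter C, giving C#.

C#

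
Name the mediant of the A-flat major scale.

The Ab major scale runs Ab Bb C Db Eb F G.
Degree 3 is C.

C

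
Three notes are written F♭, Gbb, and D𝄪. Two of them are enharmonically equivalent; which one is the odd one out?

In 12-tone equal temperament, enharmonic equivalents share a pitch class. Fb is pitch class 4; Gbb is pitch class 5; D## is pitch class 4.
Fb and D## share pitch class 4, while Gbb is pitch class 5.

Gbb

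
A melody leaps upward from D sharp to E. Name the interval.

The letter names run D→E, a span of 1 letter step, so the interval is some kind of second.
D# to E is 1 semitone. A major second is 2, so 1 makes it minor.

minor second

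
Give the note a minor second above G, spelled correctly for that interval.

G up a major second is A, so the target letter is A.
From G, a minor second is 1 semitone up: Ab.

Ab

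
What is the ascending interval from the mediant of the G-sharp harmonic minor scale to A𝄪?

augmented seventh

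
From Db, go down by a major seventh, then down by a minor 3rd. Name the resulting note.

Cb

A major seventh down from Db is Ebb (letter E, 11 semitones down).
A minor third down from Ebb is Cb (letter C, 3 semitones down).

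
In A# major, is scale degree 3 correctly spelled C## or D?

C##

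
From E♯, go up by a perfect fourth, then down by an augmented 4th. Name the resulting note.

A perfect fourth up from E# is A# (letter A, 5 semitones up).
An augmented fourth down from A# is E (letter E, 6 semitones down).

E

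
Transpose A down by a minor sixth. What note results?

C#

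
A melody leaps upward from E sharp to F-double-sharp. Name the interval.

major second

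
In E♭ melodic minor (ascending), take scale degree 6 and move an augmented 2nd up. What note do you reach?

D#

Scale degree 6 of Eb melodic minor (ascending) is C.
An augmented second (3 semitones) above C lands on the letter D, giving D#.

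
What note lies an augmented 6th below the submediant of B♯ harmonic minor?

Bb

The submediant of B# harmonic minor is G#.
An augmented sixth (10 semitones) below G# lands on the letter B, giving Bb.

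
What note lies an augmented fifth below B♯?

B down a perfect fifth is E, so the target letter is E.
From B#, an augmented fifth is 8 semitones down: E.

E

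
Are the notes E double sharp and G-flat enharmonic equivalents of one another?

E## is pitch class 6; Gb is pitch class 6.
All spellings map to pitch class 6, so they are enharmonically equivalent.

Yes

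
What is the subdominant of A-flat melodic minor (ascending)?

Degree 4 takes the letter 3 steps above A, which is D.
In melodic minor (ascending), degree 4 sits 5 semitones above the tonic. Ab + 5 semitones is pitch class 1, spelled on D as Db.

Db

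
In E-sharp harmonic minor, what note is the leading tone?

D##

Degree 7 takes the letter 6 steps above E, which is D.
In harmonic minor, degree 7 sits 11 semitones above the tonic. E# + 11 semitones is pitch class 4, spelled on D as D##.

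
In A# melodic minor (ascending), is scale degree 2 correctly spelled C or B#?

B#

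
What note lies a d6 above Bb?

B up a major sixth is G#, so the target letter is G.
From Bb, a diminished sixth is 7 semitones up: Gbb.

Gbb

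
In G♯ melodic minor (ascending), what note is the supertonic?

A#

The G# melodic minor (ascending) scale runs G# A# B C# D# E# F##.
Degree 2 is A#.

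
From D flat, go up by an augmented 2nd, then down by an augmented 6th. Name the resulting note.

Gb

An augmented second up from Db is E (letter E, 3 semitones up).
An augmented sixth down from E is Gb (letter G, 10 semitones down).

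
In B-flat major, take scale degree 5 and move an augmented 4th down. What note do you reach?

Cb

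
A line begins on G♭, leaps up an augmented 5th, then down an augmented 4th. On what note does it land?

An augmented fifth up from Gb is D (letter D, 8 semitones up).
An augmented fourth down from D is Ab (letter A, 6 semitones down).

Ab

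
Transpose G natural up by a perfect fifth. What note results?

D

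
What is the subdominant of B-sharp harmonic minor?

Degree 4 takes the letter 3 steps above B, which is E.
In harmonic minor, degree 4 sits 5 semitones above the tonic. B# + 5 semitones is pitch class 5, spelled on E as E#.

E#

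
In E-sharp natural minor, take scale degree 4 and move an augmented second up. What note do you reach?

B##

Scale degree 4 of E# natural minor is A#.
An augmented second (3 semitones) above A# lands on the letter B, giving B##.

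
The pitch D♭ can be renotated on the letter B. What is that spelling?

B##

Db is pitch class 1. The letter B alone is pitch class 11.
To reach pitch class 1 from B requires an offset of +2 semitones, i.e. double sharp: B##.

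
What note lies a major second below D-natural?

D down a major second is C, so the target letter is C.
From D, a major second is 2 semitones down: C.

C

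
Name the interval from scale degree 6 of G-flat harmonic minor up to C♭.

major sixth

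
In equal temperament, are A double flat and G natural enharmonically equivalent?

Yes

Abb is pitch class 7; G is pitch class 7.
All spellings map to pitch class 7, so they are enharmonically equivalent.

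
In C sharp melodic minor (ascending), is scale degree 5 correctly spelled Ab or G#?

G#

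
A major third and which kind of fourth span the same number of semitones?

A major third spans 4 semitones.
A fourth spanning 4 semitones is diminished (the perfect fourth is 5).

diminished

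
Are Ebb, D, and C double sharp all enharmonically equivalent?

Yes

Ebb is pitch class 2; D is pitch class 2; C## is pitch class 2.
All spellings map to pitch class 2, so they are enharmonically equivalent.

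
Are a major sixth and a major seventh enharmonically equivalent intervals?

A major sixth spans 9 semitones; a major seventh spans 11.
The spans differ, so they are not enharmonic equivalents.

No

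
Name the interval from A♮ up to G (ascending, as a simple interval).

minor seventh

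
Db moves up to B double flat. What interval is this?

minor sixth

The letter names run D→B, a span of 5 letter steps, so the interval is some kind of sixth.
Db to Bbb is 8 semitones. A major sixth is 9, so 8 makes it minor.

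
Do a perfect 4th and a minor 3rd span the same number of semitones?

No

A perfect fourth spans 5 semitones; a minor third spans 3.
The spans differ, so they are not enharmonic equivalents.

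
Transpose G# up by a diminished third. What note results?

Bb

G up a major third is B, so the target letter is B.
From G#, a diminished third is 2 semitones up: Bb.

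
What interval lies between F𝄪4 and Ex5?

major seventh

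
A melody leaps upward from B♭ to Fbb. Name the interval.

Counting letters B–C–D–E–F gives a fifth.
Bb→Fbb = 5 semitones, 2 narrower than the perfect fifth (7), so doubly diminished.

doubly diminished fifth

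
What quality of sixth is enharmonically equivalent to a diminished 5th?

doubly diminished

A diminished fifth spans 6 semitones.
A sixth spanning 6 semitones is doubly diminished (the major sixth is 9).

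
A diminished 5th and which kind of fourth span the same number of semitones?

A diminished fifth spans 6 semitones.
A fourth spanning 6 semitones is augmented (the perfect fourth is 5).

augmented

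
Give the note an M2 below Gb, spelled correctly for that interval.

Fb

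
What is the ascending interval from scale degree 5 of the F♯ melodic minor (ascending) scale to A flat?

diminished sixth

Scale degree 5 of F# melodic minor (ascending) is C#.
C# up to Ab: letters C→A make it a sixth; 7 semitones makes it diminished.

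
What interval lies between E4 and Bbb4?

doubly diminished fifth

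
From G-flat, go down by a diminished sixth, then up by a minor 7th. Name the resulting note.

A diminished sixth down from Gb is B (letter B, 7 semitones down).
A minor seventh up from B is A (letter A, 10 semitones up).

A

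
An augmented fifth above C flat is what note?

G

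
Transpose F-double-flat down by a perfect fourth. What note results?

Cbb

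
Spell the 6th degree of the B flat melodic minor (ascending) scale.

G

Degree 6 takes the letter 5 steps above B, which is G.
In melodic minor (ascending), degree 6 sits 9 semitones above the tonic. Bb + 9 semitones is pitch class 7, spelled on G as G.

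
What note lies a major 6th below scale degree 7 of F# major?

G#

Scale degree 7 of F# major is E#.
A major sixth (9 semitones) below E# lands on the letter G, giving G#.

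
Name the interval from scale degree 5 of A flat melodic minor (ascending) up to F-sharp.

Scale degree 5 of Ab melodic minor (ascending) is Eb.
Eb up to F#: letters E→F make it a second; 3 semitones makes it augmented.

augmented second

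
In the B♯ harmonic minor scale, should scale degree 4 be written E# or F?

E#

Each scale degree takes a distinct letter name. Degree 4 of a scale on B must use the letter E.
E# and F are enharmonically the same pitch, but only E# uses the letter E, so it is the correct spelling here.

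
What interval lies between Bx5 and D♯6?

Counting letters B–C–D gives a third.
B##→D# = 2 semitones, 2 narrower than the major third (4), so diminished.

diminished third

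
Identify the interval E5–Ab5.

Counting letters E–F–G–A gives a fourth.
E→Ab = 4 semitones, 1 narrower than the perfect fourth (5), so diminished.

diminished fourth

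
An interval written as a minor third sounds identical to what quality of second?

augmented

A minor third spans 3 semitones.
A second spanning 3 semitones is augmented (the major second is 2).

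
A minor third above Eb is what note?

Gb

E up a major third is G#, so the target letter is G.
From Eb, a minor third is 3 semitones up: Gb.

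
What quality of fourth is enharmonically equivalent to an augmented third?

perfect

An augmented third spans 5 semitones.
A fourth spanning 5 semitones is perfect (the perfect fourth is 5).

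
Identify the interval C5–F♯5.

augmented fourth

Counting letters C–D–E–F gives a fourth.
C→F# = 6 semitones, 1 wider than the perfect fourth (5), so augmented.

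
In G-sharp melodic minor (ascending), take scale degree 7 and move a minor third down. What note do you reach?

D##

Scale degree 7 of G# melodic minor (ascending) is F##.
A minor third (3 semitones) below F## lands on the letter D, giving D##.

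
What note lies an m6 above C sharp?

A

C up a major sixth is A, so the target letter is A.
From C#, a minor sixth is 8 semitones up: A.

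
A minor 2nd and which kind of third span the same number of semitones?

A minor second spans 1 semitone.
A third spanning 1 semitone is doubly diminished (the major third is 4).

doubly diminished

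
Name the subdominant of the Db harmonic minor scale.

The Db harmonic minor scale runs Db Eb Fb Gb Ab Bbb C.
Degree 4 is Gb.

Gb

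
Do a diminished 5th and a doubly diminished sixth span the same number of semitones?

A diminished fifth spans 6 semitones; a doubly diminished sixth spans 6.
They are enharmonically equivalent.

Yes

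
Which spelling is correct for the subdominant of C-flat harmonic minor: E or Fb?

Each scale degree takes a distinct letter name. Degree 4 of a scale on C must use the letter F.
Fb and E are enharmonically the same pitch, but only Fb uses the letter F, so it is the correct spelling here.

Fb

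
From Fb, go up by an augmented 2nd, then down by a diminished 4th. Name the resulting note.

An augmented second up from Fb is G (letter G, 3 semitones up).
A diminished fourth down from G is D# (letter D, 4 semitones down).

D#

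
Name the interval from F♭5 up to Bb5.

augmented fourth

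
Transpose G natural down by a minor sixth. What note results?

B

A sixth below G lands on the letter B.
A minor sixth spans 8 semitones, so G moves to pitch class 11. On the letter B that is B.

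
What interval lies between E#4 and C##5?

The letter names run E→C, a span of 5 letter steps, so the interval is some kind of sixth.
E# to C## is 9 semitones. A major sixth is 9, so 9 makes it major.

major sixth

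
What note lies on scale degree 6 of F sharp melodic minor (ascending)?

Degree 6 takes the letter 5 steps above F, which is D.
In melodic minor (ascending), degree 6 sits 9 semitones above the tonic. F# + 9 semitones is pitch class 3, spelled on D as D#.

D#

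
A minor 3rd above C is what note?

Eb

C up a major third is E, so the target letter is E.
From C, a minor third is 3 semitones up: Eb.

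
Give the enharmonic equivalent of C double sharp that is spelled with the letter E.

C## is pitch class 2. The letter E alone is pitch class 4.
To reach pitch class 2 from E requires an offset of -2 semitones, i.e. double flat: Ebb.

Ebb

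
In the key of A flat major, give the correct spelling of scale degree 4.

Degree 4 takes the letter 3 steps above A, which is D.
In major, degree 4 sits 5 semitones above the tonic. Ab + 5 semitones is pitch class 1, spelled on D as Db.

Db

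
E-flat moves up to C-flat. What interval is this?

minor sixth

The letter names run E→C, a span of 5 letter steps, so the interval is some kind of sixth.
Eb to Cb is 8 semitones. A major sixth is 9, so 8 makes it minor.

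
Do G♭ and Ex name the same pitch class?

Gb = pitch class 6 and E## = pitch class 6 — the same pitch class, so they are enharmonic equivalents.

Yes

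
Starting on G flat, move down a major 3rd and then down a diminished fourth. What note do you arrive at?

A major third down from Gb is Ebb (letter E, 4 semitones down).
A diminished fourth down from Ebb is Bb (letter B, 4 semitones down).

Bb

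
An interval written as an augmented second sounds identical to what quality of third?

minor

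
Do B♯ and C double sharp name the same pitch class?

No

Two spellings are enharmonically equivalent only if they share a pitch class.
Here B# → 0, C## → 2; 0 ≠ 2, so they are not.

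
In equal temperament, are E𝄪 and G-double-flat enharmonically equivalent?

No

E## is pitch class 6; Gbb is pitch class 5.
The pitch classes differ (6 vs. 5), so they are not enharmonic equivalents.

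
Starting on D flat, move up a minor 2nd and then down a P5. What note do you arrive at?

A minor second up from Db is Ebb (letter E, 1 semitone up).
A perfect fifth down from Ebb is Abb (letter A, 7 semitones down).

Abb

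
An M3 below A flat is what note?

Fb

A down a major third is F, so the target letter is F.
From Ab, a major third is 4 semitones down: Fb.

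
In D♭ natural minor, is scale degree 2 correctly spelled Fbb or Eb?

Each scale degree takes a distinct letter name. Degree 2 of a scale on D must use the letter E.
Eb and Fbb are enharmonically the same pitch, but only Eb uses the letter E, so it is the correct spelling here.

Eb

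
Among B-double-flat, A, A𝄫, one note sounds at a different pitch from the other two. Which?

Abb

In 12-tone equal temperament, enharmonic equivalents share a pitch class. Bbb is pitch class 9; A is pitch class 9; Abb is pitch class 7.
Bbb and A share pitch class 9, while Abb is pitch class 7.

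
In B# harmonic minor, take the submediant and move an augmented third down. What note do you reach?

Eb

The submediant of B# harmonic minor is G#.
An augmented third (5 semitones) below G# lands on the letter E, giving Eb.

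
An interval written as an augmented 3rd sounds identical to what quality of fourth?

perfect

An augmented third spans 5 semitones.
A fourth spanning 5 semitones is perfect (the perfect fourth is 5).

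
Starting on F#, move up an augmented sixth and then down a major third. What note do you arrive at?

An augmented sixth up from F# is D## (letter D, 10 semitones up).
A major third down from D## is B# (letter B, 4 semitones down).

B#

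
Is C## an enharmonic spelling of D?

C## = pitch class 2 and D = pitch class 2 — the same pitch class, so they are enharmonic equivalents.

Yes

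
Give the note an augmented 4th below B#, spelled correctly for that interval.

A fourth below B lands on the letter F.
An augmented fourth spans 6 semitones, so B# moves to pitch class 6. On the letter F that is F#.

F#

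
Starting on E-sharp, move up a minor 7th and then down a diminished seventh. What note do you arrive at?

E##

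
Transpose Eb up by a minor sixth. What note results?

Cb

A sixth above E lands on the letter C.
A minor sixth spans 8 semitones, so Eb moves to pitch class 11. On the letter C that is Cb.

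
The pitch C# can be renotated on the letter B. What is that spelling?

Plain B sits 2 semitones below C#, so on the letter B the same pitch needs a double sharp: B##.

B##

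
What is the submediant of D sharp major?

B#

Degree 6 takes the letter 5 steps above D, which is B.
In major, degree 6 sits 9 semitones above the tonic. D# + 9 semitones is pitch class 0, spelled on B as B#.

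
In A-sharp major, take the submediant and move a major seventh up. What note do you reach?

E##

The submediant of A# major is F##.
A major seventh (11 semitones) above F## lands on the letter E, giving E##.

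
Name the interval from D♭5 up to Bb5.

major sixth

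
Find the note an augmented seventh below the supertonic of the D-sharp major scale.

F

The supertonic of D# major is E#.
An augmented seventh (12 semitones) below E# lands on the letter F, giving F.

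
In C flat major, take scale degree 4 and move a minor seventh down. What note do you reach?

Scale degree 4 of Cb major is Fb.
A minor seventh (10 semitones) below Fb lands on the letter G, giving Gb.

Gb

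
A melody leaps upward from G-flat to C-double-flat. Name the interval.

diminished fourth

Counting letters G–A–B–C gives a fourth.
Gb→Cbb = 4 semitones, 1 narrower than the perfect fourth (5), so diminished.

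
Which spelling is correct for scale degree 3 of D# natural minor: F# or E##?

Each scale degree takes a distinct letter name. Degree 3 of a scale on D must use the letter F.
F# and E## are enharmonically the same pitch, but only F# uses the letter F, so it is the correct spelling here.

F#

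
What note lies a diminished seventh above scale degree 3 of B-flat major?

Cb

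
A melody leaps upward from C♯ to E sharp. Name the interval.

major third

The letter names run C→E, a span of 2 letter steps, so the interval is some kind of third.
C# to E# is 4 semitones. A major third is 4, so 4 makes it major.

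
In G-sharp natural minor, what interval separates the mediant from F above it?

diminished fifth

The mediant of G# natural minor is B.
B up to F: letters B→F make it a fifth; 6 semitones makes it diminished.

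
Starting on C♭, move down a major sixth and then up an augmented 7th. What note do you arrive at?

A major sixth down from Cb is Ebb (letter E, 9 semitones down).
An augmented seventh up from Ebb is D (letter D, 12 semitones up).

D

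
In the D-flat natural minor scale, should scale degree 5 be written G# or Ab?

Each scale degree takes a distinct letter name. Degree 5 of a scale on D must use the letter A.
Ab and G# are enharmonically the same pitch, but only Ab uses the letter A, so it is the correct spelling here.

Ab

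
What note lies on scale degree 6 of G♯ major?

E#

Degree 6 takes the letter 5 steps above G, which is E.
In major, degree 6 sits 9 semitones above the tonic. G# + 9 semitones is pitch class 5, spelled on E as E#.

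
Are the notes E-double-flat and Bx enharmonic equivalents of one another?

Two spellings are enharmonically equivalent only if they share a pitch class.
Here Ebb → 2, B## → 1; 1 ≠ 2, so they are not.

No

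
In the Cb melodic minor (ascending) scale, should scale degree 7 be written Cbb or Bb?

Bb

Each scale degree takes a distinct letter name. Degree 7 of a scale on C must use the letter B.
Bb and Cbb are enharmonically the same pitch, but only Bb uses the letter B, so it is the correct spelling here.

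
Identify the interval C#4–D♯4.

major second

Counting letters C–D gives a second.
C#→D# = 2 semitones, exactly the major second.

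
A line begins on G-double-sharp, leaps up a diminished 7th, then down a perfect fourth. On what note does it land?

C#

A diminished seventh up from G## is F# (letter F, 9 semitones up).
A perfect fourth down from F# is C# (letter C, 5 semitones down).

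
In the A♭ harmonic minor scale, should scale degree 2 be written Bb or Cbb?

Each scale degree takes a distinct letter name. Degree 2 of a scale on A must use the letter B.
Bb and Cbb are enharmonically the same pitch, but only Bb uses the letter B, so it is the correct spelling here.

Bb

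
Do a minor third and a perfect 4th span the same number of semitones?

No

A minor third spans 3 semitones; a perfect fourth spans 5.
The spans differ, so they are not enharmonic equivalents.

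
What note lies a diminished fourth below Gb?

D

G down a perfect fourth is D, so the target letter is D.
From Gb, a diminished fourth is 4 semitones down: D.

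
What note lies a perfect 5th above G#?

G up a perfect fifth is D, so the target letter is D.
From G#, a perfect fifth is 7 semitones up: D#.

D#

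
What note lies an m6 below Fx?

A##

F down a major sixth is Ab, so the target letter is A.
From F##, a minor sixth is 8 semitones down: A##.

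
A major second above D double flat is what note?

Ebb

D up a major second is E, so the target letter is E.
From Dbb, a major second is 2 semitones up: Ebb.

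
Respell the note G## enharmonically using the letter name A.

A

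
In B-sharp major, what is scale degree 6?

Degree 6 takes the letter 5 steps above B, which is G.
In major, degree 6 sits 9 semitones above the tonic. B# + 9 semitones is pitch class 9, spelled on G as G##.

G##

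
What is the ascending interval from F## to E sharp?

Counting letters F–G–A–B–C–D–E gives a seventh.
F##→E# = 10 semitones, 1 narrower than the major seventh (11), so minor.

minor seventh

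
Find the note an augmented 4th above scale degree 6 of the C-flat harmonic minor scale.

Db

Scale degree 6 of Cb harmonic minor is Abb.
An augmented fourth (6 semitones) above Abb lands on the letter D, giving Db.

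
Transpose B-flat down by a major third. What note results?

B down a major third is G, so the target letter is G.
From Bb, a major third is 4 semitones down: Gb.

Gb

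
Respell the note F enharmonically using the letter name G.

Gbb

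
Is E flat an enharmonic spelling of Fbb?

Yes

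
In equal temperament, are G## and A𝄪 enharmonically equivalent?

No

Two spellings are enharmonically equivalent only if they share a pitch class.
Here G## → 9, A## → 11; 9 ≠ 11, so they are not.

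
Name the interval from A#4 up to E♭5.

Counting letters A–B–C–D–E gives a fifth.
A#→Eb = 5 semitones, 2 narrower than the perfect fifth (7), so doubly diminished.

doubly diminished fifth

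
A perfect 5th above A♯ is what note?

A up a perfect fifth is E, so the target letter is E.
From A#, a perfect fifth is 7 semitones up: E#.

E#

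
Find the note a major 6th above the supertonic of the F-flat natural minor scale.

The supertonic of Fb natural minor is Gb.
A major sixth (9 semitones) above Gb lands on the letter E, giving Eb.

Eb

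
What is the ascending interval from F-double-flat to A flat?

augmented third

Counting letters F–G–A gives a third.
Fbb→Ab = 5 semitones, 1 wider than the major third (4), so augmented.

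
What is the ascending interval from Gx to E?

diminished sixth

Counting letters G–A–B–C–D–E gives a sixth.
G##→E = 7 semitones, 2 narrower than the major sixth (9), so diminished.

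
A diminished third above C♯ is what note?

Eb

A third above C lands on the letter E.
A diminished third spans 2 semitones, so C# moves to pitch class 3. On the letter E that is Eb.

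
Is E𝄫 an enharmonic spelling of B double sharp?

No

Two spellings are enharmonically equivalent only if they share a pitch class.
Here Ebb → 2, B## → 1; 1 ≠ 2, so they are not.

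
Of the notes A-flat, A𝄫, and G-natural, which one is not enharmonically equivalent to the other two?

Ab

In 12-tone equal temperament, enharmonic equivalents share a pitch class. Ab is pitch class 8; Abb is pitch class 7; G is pitch class 7.
Abb and G share pitch class 7, while Ab is pitch class 8.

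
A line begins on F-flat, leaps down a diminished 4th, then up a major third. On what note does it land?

A diminished fourth down from Fb is C (letter C, 4 semitones down).
A major third up from C is E (letter E, 4 semitones up).

E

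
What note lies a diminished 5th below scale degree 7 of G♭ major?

B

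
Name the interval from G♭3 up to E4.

Counting letters G–A–B–C–D–E gives a sixth.
Gb→E = 10 semitones, 1 wider than the major sixth (9), so augmented.

augmented sixth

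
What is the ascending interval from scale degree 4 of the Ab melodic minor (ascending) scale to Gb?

perfect fourth

Scale degree 4 of Ab melodic minor (ascending) is Db.
Db up to Gb: letters D→G make it a fourth; 5 semitones makes it perfect.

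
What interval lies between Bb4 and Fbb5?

doubly diminished fifth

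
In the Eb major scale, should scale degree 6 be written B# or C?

Each scale degree takes a distinct letter name. Degree 6 of a scale on E must use the letter C.
C and B# are enharmonically the same pitch, but only C uses the letter C, so it is the correct spelling here.

C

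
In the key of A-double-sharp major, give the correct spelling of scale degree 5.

E##

Degree 5 takes the letter 4 steps above A, which is E.
In major, degree 5 sits 7 semitones above the tonic. A## + 7 semitones is pitch class 6, spelled on E as E##.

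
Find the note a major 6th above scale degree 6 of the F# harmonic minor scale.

Scale degree 6 of F# harmonic minor is D.
A major sixth (9 semitones) above D lands on the letter B, giving B.

B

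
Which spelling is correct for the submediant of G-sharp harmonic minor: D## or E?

E

Each scale degree takes a distinct letter name. Degree 6 of a scale on G must use the letter E.
E and D## are enharmonically the same pitch, but only E uses the letter E, so it is the correct spelling here.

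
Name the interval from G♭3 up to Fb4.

minor seventh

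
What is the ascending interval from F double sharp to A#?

minor third

Counting letters F–G–A gives a third.
F##→A# = 3 semitones, 1 narrower than the major third (4), so minor.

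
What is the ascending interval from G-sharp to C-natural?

diminished fourth

Counting letters G–A–B–C gives a fourth.
G#→C = 4 semitones, 1 narrower than the perfect fourth (5), so diminished.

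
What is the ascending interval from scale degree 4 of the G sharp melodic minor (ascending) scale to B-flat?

Scale degree 4 of G# melodic minor (ascending) is C#.
C# up to Bb: letters C→B make it a seventh; 9 semitones makes it diminished.

diminished seventh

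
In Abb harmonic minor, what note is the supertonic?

Bbb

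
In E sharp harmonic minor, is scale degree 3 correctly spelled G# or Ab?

G#

Each scale degree takes a distinct letter name. Degree 3 of a scale on E must use the letter G.
G# and Ab are enharmonically the same pitch, but only G# uses the letter G, so it is the correct spelling here.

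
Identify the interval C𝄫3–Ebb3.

The letter names run C→E, a span of 2 letter steps, so the interval is some kind of third.
Cbb to Ebb is 4 semitones. A major third is 4, so 4 makes it major.

major third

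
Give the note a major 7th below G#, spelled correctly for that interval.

A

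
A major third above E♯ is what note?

A third above E lands on the letter G.
A major third spans 4 semitones, so E# moves to pitch class 9. On the letter G that is G##.

G##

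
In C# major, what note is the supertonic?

Degree 2 takes the letter 1 step above C, which is D.
In major, degree 2 sits 2 semitones above the tonic. C# + 2 semitones is pitch class 3, spelled on D as D#.

D#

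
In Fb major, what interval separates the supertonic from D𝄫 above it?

The supertonic of Fb major is Gb.
Gb up to Dbb: letters G→D make it a fifth; 6 semitones makes it diminished.

diminished fifth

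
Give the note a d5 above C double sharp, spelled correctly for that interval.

G#

A fifth above C lands on the letter G.
A diminished fifth spans 6 semitones, so C## moves to pitch class 8. On the letter G that is G#.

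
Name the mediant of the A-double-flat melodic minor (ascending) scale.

Cbb

Degree 3 takes the letter 2 steps above A, which is C.
In melodic minor (ascending), degree 3 sits 3 semitones above the tonic. Abb + 3 semitones is pitch class 10, spelled on C as Cbb.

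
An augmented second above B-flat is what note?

B up a major second is C#, so the target letter is C.
From Bb, an augmented second is 3 semitones up: C#.

C#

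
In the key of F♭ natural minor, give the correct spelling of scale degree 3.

Abb

Degree 3 takes the letter 2 steps above F, which is A.
In natural minor, degree 3 sits 3 semitones above the tonic. Fb + 3 semitones is pitch class 7, spelled on A as Abb.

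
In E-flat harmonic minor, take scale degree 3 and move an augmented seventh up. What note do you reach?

Scale degree 3 of Eb harmonic minor is Gb.
An augmented seventh (12 semitones) above Gb lands on the letter F, giving F#.

F#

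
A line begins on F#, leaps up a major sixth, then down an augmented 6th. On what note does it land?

F

A major sixth up from F# is D# (letter D, 9 semitones up).
An augmented sixth down from D# is F (letter F, 10 semitones down).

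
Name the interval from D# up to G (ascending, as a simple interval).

diminished fourth

The letter names run D→G, a span of 3 letter steps, so the interval is some kind of fourth.
D# to G is 4 semitones. A perfect fourth is 5, so 4 makes it diminished.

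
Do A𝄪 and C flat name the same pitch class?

A## = pitch class 11 and Cb = pitch class 11 — the same pitch class, so they are enharmonic equivalents.

Yes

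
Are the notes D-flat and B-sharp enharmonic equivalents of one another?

No

Two spellings are enharmonically equivalent only if they share a pitch class.
Here Db → 1, B# → 0; 0 ≠ 1, so they are not.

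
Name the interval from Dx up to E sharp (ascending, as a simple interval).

Counting letters D–E gives a second.
D##→E# = 1 semitone, 1 narrower than the major second (2), so minor.

minor second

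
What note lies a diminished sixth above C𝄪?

A

C up a major sixth is A, so the target letter is A.
From C##, a diminished sixth is 7 semitones up: A.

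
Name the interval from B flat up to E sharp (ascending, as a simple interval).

doubly augmented fourth

Counting letters B–C–D–E gives a fourth.
Bb→E# = 7 semitones, 2 wider than the perfect fourth (5), so doubly augmented.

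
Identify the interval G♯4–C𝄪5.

augmented fourth

The letter names run G→C, a span of 3 letter steps, so the interval is some kind of fourth.
G# to C## is 6 semitones. A perfect fourth is 5, so 6 makes it augmented.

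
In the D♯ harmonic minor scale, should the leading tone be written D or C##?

C##

Each scale degree takes a distinct letter name. Degree 7 of a scale on D must use the letter C.
C## and D are enharmonically the same pitch, but only C## uses the letter C, so it is the correct spelling here.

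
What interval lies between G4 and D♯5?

The letter names run G→D, a span of 4 letter steps, so the interval is some kind of fifth.
G to D# is 8 semitones. A perfect fifth is 7, so 8 makes it augmented.

augmented fifth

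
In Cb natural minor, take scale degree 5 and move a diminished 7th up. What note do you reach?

Fbb

Scale degree 5 of Cb natural minor is Gb.
A diminished seventh (9 semitones) above Gb lands on the letter F, giving Fbb.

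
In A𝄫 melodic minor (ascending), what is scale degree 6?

Degree 6 takes the letter 5 steps above A, which is F.
In melodic minor (ascending), degree 6 sits 9 semitones above the tonic. Abb + 9 semitones is pitch class 4, spelled on F as Fb.

Fb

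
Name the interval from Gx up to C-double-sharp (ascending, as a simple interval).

perfect fourth

Counting letters G–A–B–C gives a fourth.
G##→C## = 5 semitones, exactly the perfect fourth.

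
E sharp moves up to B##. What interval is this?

The letter names run E→B, a span of 4 letter steps, so the interval is some kind of fifth.
E# to B## is 8 semitones. A perfect fifth is 7, so 8 makes it augmented.

augmented fifth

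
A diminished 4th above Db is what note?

Gbb

D up a perfect fourth is G, so the target letter is G.
From Db, a diminished fourth is 4 semitones up: Gbb.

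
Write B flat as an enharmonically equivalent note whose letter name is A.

A#

Bb is pitch class 10. The letter A alone is pitch class 9.
To reach pitch class 10 from A requires an offset of +1 semitone, i.e. sharp: A#.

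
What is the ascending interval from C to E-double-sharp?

The letter names run C→E, a span of 2 letter steps, so the interval is some kind of third.
C to E## is 6 semitones. A major third is 4, so 6 makes it doubly augmented.

doubly augmented third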